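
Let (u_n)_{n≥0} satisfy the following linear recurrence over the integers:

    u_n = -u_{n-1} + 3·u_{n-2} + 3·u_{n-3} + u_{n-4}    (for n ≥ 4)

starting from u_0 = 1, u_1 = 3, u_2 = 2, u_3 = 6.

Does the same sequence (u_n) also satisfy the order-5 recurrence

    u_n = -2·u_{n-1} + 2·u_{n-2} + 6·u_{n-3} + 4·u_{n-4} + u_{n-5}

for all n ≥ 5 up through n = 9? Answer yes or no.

yes

Terms u_0..u_9: 1, 3, 2, 6, 10, 17, 33, 54, 106, 172
n=5: candidate gives 17, actual u_5 = 17 ✓
n=6: candidate gives 33, actual u_6 = 33 ✓
n=7: candidate gives 54, actual u_7 = 54 ✓
n=8: candidate gives 106, actual u_8 = 106 ✓
n=9: candidate gives 172, actual u_9 = 172 ✓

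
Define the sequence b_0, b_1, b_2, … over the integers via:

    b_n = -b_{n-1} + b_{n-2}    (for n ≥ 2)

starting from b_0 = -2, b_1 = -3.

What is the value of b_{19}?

b_2 = -1·-3 + 1·-2 = 1
b_3 = -1·1 + 1·-3 = -4
b_4 = -1·-4 + 1·1 = 5
b_5 = -1·5 + 1·-4 = -9
b_6 = -1·-9 + 1·5 = 14
b_7 = -1·14 + 1·-9 = -23
b_8 = -1·-23 + 1·14 = 37
b_9 = -1·37 + 1·-23 = -60
b_10 = -1·-60 + 1·37 = 97
b_11 = -1·97 + 1·-60 = -157
b_12 = -1·-157 + 1·97 = 254
b_13 = -1·254 + 1·-157 = -411
b_14 = -1·-411 + 1·254 = 665
b_15 = -1·665 + 1·-411 = -1076
b_16 = -1·-1076 + 1·665 = 1741
b_17 = -1·1741 + 1·-1076 = -2817
b_18 = -1·-2817 + 1·1741 = 4558
b_19 = -1·4558 + 1·-2817 = -7375

-7375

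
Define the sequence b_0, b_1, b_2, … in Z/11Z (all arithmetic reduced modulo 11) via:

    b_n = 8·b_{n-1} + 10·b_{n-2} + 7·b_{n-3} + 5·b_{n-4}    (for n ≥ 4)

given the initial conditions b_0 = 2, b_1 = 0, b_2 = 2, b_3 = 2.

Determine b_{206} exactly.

b_4 = 8·2 + 10·2 + 7·0 + 5·2 = 2
b_5 = 8·2 + 10·2 + 7·2 + 5·0 = 6
b_6 = 8·6 + 10·2 + 7·2 + 5·2 = 4
b_7 = 8·4 + 10·6 + 7·2 + 5·2 = 6
b_8 = 8·6 + 10·4 + 7·6 + 5·2 = 8
b_9 = 8·8 + 10·6 + 7·4 + 5·6 = 6
Continuing the recurrence:
  b_10 = 3;  b_11 = 5;  b_12 = 9;  b_13 = 8;  b_14 = 6;  b_15 = 7
  b_16 = 8;  b_17 = 7;  b_18 = 6;  b_19 = 0;  b_20 = 6;  b_21 = 4
  b_22 = 1;  b_23 = 2;  b_24 = 7;  b_25 = 4;  b_26 = 0;  b_27 = 0
  b_28 = 8;  b_29 = 7;  b_30 = 4;  b_31 = 4;  b_32 = 7;  b_33 = 5
  b_34 = 4;  b_35 = 8;  b_36 = 9;  b_37 = 7;  b_38 = 2;  b_39 = 2
  b_40 = 9;  b_41 = 9;  b_42 = 10;  b_43 = 1;  b_44 = 7;  b_45 = 5
  b_46 = 2;  b_47 = 10;  b_48 = 5;  b_49 = 3;  b_50 = 0;  b_51 = 5
  b_52 = 9;  b_53 = 5;  b_54 = 0;  b_55 = 6;  b_56 = 7;  b_57 = 9
  b_58 = 8;  b_59 = 2;  b_60 = 7;  b_61 = 1;  b_62 = 0;  b_63 = 3
  b_64 = 0;  b_65 = 2;  b_66 = 4;  b_67 = 1;  b_68 = 7;  b_69 = 5
  b_70 = 5;  b_71 = 1;  b_72 = 7;  b_73 = 5;  b_74 = 10;  b_75 = 8
  b_76 = 3;  b_77 = 1;  b_78 = 1;  b_79 = 2;  b_80 = 4;  b_81 = 9
  b_82 = 10;  b_83 = 10;  b_84 = 10;  b_85 = 9;  b_86 = 6;  b_87 = 5
  b_88 = 4;  b_89 = 4;  b_90 = 5;  b_91 = 1;  b_92 = 7;  b_93 = 0
  b_94 = 3;  b_95 = 1;  b_96 = 7;  b_97 = 10;  b_98 = 7;  b_99 = 1
  b_100 = 7;  b_101 = 0;  b_102 = 2;  b_103 = 4;  b_104 = 10;  b_105 = 2
  b_106 = 0;  b_107 = 0;  b_108 = 9;  b_109 = 5;  b_110 = 9;  b_111 = 9
  b_112 = 0;  b_113 = 2;  b_114 = 3;  b_115 = 1;  b_116 = 8;  b_117 = 6
  b_118 = 7;  b_119 = 1;  b_120 = 6;  b_121 = 5;  b_122 = 10;  b_123 = 1
  b_124 = 8;  b_125 = 4;  b_126 = 4;  b_127 = 1;  b_128 = 6;  b_129 = 7
  b_130 = 0;  b_131 = 7;  b_132 = 3;  b_133 = 8;  b_134 = 0;  b_135 = 4
  b_136 = 4;  b_137 = 2;  b_138 = 7;  b_139 = 3;  b_140 = 7;  b_141 = 2
  b_142 = 10;  b_143 = 10;  b_144 = 9;  b_145 = 10;  b_146 = 4;  b_147 = 3
  b_148 = 3;  b_149 = 0;  b_150 = 5;  b_151 = 10;  b_152 = 2;  b_153 = 8
  b_154 = 3;  b_155 = 3;  b_156 = 10;  b_157 = 6;  b_158 = 8;  b_159 = 0
  b_160 = 7;  b_161 = 10;  b_162 = 3;  b_163 = 8;  b_164 = 1;  b_165 = 5
  b_166 = 0;  b_167 = 9;  b_168 = 2;  b_169 = 10;  b_170 = 9;  b_171 = 0
  b_172 = 5;  b_173 = 10;  b_174 = 10;  b_175 = 6;  b_176 = 1;  b_177 = 1
  b_178 = 0;  b_179 = 3;  b_180 = 3;  b_181 = 4;  b_182 = 6;  b_183 = 3
  b_184 = 6;  b_185 = 8;  b_186 = 10;  b_187 = 8;  b_188 = 8;  b_189 = 1
  b_190 = 7;  b_191 = 8;  b_192 = 5;  b_193 = 9;  b_194 = 4;  b_195 = 10
  b_196 = 10;  b_197 = 0;  b_198 = 3;  b_199 = 1;  b_200 = 0;  b_201 = 9
  b_202 = 6;  b_203 = 0;  b_204 = 2
b_205 = 8·2 + 10·0 + 7·6 + 5·9 = 4
b_206 = 8·4 + 10·2 + 7·0 + 5·6 = 5

5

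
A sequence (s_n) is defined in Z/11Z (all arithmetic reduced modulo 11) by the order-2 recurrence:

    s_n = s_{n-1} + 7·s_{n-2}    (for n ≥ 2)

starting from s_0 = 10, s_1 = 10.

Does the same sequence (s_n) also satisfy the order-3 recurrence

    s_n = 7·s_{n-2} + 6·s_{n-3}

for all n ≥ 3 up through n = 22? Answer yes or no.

Terms s_0..s_22: 10, 10, 3, 7, 6, 0, 9, 9, 6, 3, 1, 0, 7, 7, 1, 6, 2, 0, 3, 3, 2, 1, 4
n=3: candidate gives 9, actual s_3 = 7 ✗

no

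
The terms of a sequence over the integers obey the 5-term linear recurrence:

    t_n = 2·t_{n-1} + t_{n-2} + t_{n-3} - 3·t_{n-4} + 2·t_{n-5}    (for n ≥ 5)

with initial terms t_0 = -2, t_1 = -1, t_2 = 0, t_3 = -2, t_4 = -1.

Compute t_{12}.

t_5 = 2·-1 + 1·-2 + 1·0 + -3·-1 + 2·-2 = -5
t_6 = 2·-5 + 1·-1 + 1·-2 + -3·0 + 2·-1 = -15
t_7 = 2·-15 + 1·-5 + 1·-1 + -3·-2 + 2·0 = -30
t_8 = 2·-30 + 1·-15 + 1·-5 + -3·-1 + 2·-2 = -81
t_9 = 2·-81 + 1·-30 + 1·-15 + -3·-5 + 2·-1 = -194
t_10 = 2·-194 + 1·-81 + 1·-30 + -3·-15 + 2·-5 = -464
t_11 = 2·-464 + 1·-194 + 1·-81 + -3·-30 + 2·-15 = -1143
t_12 = 2·-1143 + 1·-464 + 1·-194 + -3·-81 + 2·-30 = -2761

-2761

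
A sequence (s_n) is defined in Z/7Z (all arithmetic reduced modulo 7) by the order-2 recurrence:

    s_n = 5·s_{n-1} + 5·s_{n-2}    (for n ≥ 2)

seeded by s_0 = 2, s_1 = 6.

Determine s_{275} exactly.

s_2 = 5·6 + 5·2 = 5
s_3 = 5·5 + 5·6 = 6
s_4 = 5·6 + 5·5 = 6
s_5 = 5·6 + 5·6 = 4
s_6 = 5·4 + 5·6 = 1
s_7 = 5·1 + 5·4 = 4
s_8 = 5·4 + 5·1 = 4
s_9 = 5·4 + 5·4 = 5
s_10 = 5·5 + 5·4 = 3
s_11 = 5·3 + 5·5 = 5
s_12 = 5·5 + 5·3 = 5
s_13 = 5·5 + 5·5 = 1
s_14 = 5·1 + 5·5 = 2
s_15 = 5·2 + 5·1 = 1
s_16 = 5·1 + 5·2 = 1
s_17 = 5·1 + 5·1 = 3
s_18 = 5·3 + 5·1 = 6
s_19 = 5·6 + 5·3 = 3
s_20 = 5·3 + 5·6 = 3
s_21 = 5·3 + 5·3 = 2
s_22 = 5·2 + 5·3 = 4
s_23 = 5·4 + 5·2 = 2
s_24 = 5·2 + 5·4 = 2
s_25 = 5·2 + 5·2 = 6
(s_24, s_25) = (2, 6) = (s_0, s_1), so the sequence has period 24.
275 ≡ 11 (mod 24), hence s_275 = s_11 = 5.

5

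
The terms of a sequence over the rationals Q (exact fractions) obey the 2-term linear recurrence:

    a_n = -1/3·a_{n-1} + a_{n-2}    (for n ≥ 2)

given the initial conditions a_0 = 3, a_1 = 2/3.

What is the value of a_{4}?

a_2 = -1/3·2/3 + 1·3 = 25/9
a_3 = -1/3·25/9 + 1·2/3 = -7/27
a_4 = -1/3·-7/27 + 1·25/9 = 232/81

232/81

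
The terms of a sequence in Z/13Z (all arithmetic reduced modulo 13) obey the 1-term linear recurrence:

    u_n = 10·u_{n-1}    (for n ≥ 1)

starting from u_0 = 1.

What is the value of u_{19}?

u_1 = 10·1 = 10
u_2 = 10·10 = 9
u_3 = 10·9 = 12
u_4 = 10·12 = 3
u_5 = 10·3 = 4
u_6 = 10·4 = 1
(u_6) = (1) = (u_0), so the sequence has period 6.
19 ≡ 1 (mod 6), hence u_19 = u_1 = 10.

10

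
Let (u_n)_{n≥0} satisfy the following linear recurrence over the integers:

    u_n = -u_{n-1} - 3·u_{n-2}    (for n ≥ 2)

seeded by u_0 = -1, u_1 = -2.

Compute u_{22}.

217280

u_2 = -1·-2 + -3·-1 = 5
u_3 = -1·5 + -3·-2 = 1
u_4 = -1·1 + -3·5 = -16
u_5 = -1·-16 + -3·1 = 13
u_6 = -1·13 + -3·-16 = 35
u_7 = -1·35 + -3·13 = -74
u_8 = -1·-74 + -3·35 = -31
u_9 = -1·-31 + -3·-74 = 253
u_10 = -1·253 + -3·-31 = -160
u_11 = -1·-160 + -3·253 = -599
u_12 = -1·-599 + -3·-160 = 1079
u_13 = -1·1079 + -3·-599 = 718
u_14 = -1·718 + -3·1079 = -3955
u_15 = -1·-3955 + -3·718 = 1801
u_16 = -1·1801 + -3·-3955 = 10064
u_17 = -1·10064 + -3·1801 = -15467
u_18 = -1·-15467 + -3·10064 = -14725
u_19 = -1·-14725 + -3·-15467 = 61126
u_20 = -1·61126 + -3·-14725 = -16951
u_21 = -1·-16951 + -3·61126 = -166427
u_22 = -1·-166427 + -3·-16951 = 217280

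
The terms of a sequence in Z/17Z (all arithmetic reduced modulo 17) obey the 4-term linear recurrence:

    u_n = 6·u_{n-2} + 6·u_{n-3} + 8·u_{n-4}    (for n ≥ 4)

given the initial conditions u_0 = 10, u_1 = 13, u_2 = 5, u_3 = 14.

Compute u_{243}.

16

u_4 = 0·14 + 6·5 + 6·13 + 8·10 = 1
u_5 = 0·1 + 6·14 + 6·5 + 8·13 = 14
u_6 = 0·14 + 6·1 + 6·14 + 8·5 = 11
u_7 = 0·11 + 6·14 + 6·1 + 8·14 = 15
u_8 = 0·15 + 6·11 + 6·14 + 8·1 = 5
u_9 = 0·5 + 6·15 + 6·11 + 8·14 = 13
Continuing the recurrence:
  u_10 = 4;  u_11 = 7;  u_12 = 6;  u_13 = 0;  u_14 = 8;  u_15 = 7
  u_16 = 11;  u_17 = 5;  u_18 = 2;  u_19 = 16;  u_20 = 11;  u_21 = 12
  u_22 = 8;  u_23 = 11;  u_24 = 4;  u_25 = 6;  u_26 = 1;  u_27 = 12
  u_28 = 6;  u_29 = 7;  u_30 = 14;  u_31 = 4;  u_32 = 4;  u_33 = 11
  u_34 = 7;  u_35 = 3;  u_36 = 4;  u_37 = 12;  u_38 = 13;  u_39 = 1
  u_40 = 12;  u_41 = 10;  u_42 = 12;  u_43 = 4;  u_44 = 7;  u_45 = 6
  u_46 = 9;  u_47 = 8;  u_48 = 10;  u_49 = 14;  u_50 = 10;  u_51 = 4
  u_52 = 3;  u_53 = 9;  u_54 = 3;  u_55 = 2;  u_56 = 11;  u_57 = 0
  u_58 = 0;  u_59 = 14;  u_60 = 3;  u_61 = 16;  u_62 = 0;  u_63 = 5
  u_64 = 1;  u_65 = 5;  u_66 = 2;  u_67 = 8;  u_68 = 16;  u_69 = 15
  u_70 = 7;  u_71 = 12;  u_72 = 5;  u_73 = 13;  u_74 = 5;  u_75 = 0
  u_76 = 12;  u_77 = 15;  u_78 = 10;  u_79 = 9;  u_80 = 8;  u_81 = 13
  u_82 = 12;  u_83 = 11;  u_84 = 10;  u_85 = 4;  u_86 = 1;  u_87 = 2
  u_88 = 8;  u_89 = 16;  u_90 = 0;  u_91 = 7;  u_92 = 7;  u_93 = 0
  u_94 = 16;  u_95 = 13;  u_96 = 16;  u_97 = 4;  u_98 = 13;  u_99 = 3
  u_100 = 9;  u_101 = 9;  u_102 = 6;  u_103 = 13;  u_104 = 9;  u_105 = 16
  u_106 = 10;  u_107 = 16;  u_108 = 7;  u_109 = 12;  u_110 = 14;  u_111 = 4
  u_112 = 8;  u_113 = 0;  u_114 = 14;  u_115 = 12;  u_116 = 12;  u_117 = 3
  u_118 = 1;  u_119 = 16;  u_120 = 1;  u_121 = 7;  u_122 = 8;  u_123 = 6
  u_124 = 13;  u_125 = 4;  u_126 = 8;  u_127 = 14;  u_128 = 6;  u_129 = 11
  u_130 = 14;  u_131 = 10;  u_132 = 11;  u_133 = 11;  u_134 = 0;  u_135 = 8
  u_136 = 1;  u_137 = 0;  u_138 = 3;  u_139 = 2;  u_140 = 9;  u_141 = 13
  u_142 = 5;  u_143 = 12;  u_144 = 10;  u_145 = 2;  u_146 = 2;  u_147 = 15
  u_148 = 2;  u_149 = 16;  u_150 = 16;  u_151 = 7;  u_152 = 4;  u_153 = 11
  u_154 = 7;  u_155 = 10;  u_156 = 4;  u_157 = 3;  u_158 = 4;  u_159 = 3
  u_160 = 6;  u_161 = 15;  u_162 = 1;  u_163 = 14;  u_164 = 8;  u_165 = 6
  u_166 = 4;  u_167 = 9;  u_168 = 5;  u_169 = 7;  u_170 = 14;  u_171 = 8
  u_172 = 13;  u_173 = 1;  u_174 = 0;  u_175 = 12;  u_176 = 8;  u_177 = 12
  u_178 = 1;  u_179 = 12;  u_180 = 6;  u_181 = 4;  u_182 = 14;  u_183 = 3
  u_184 = 3;  u_185 = 15;  u_186 = 12;  u_187 = 13;  u_188 = 16;  u_189 = 15
  u_190 = 15;  u_191 = 1;  u_192 = 2;  u_193 = 12;  u_194 = 2;  u_195 = 7
  u_196 = 15;  u_197 = 14;  u_198 = 12;  u_199 = 9;  u_200 = 4;  u_201 = 0
  u_202 = 4;  u_203 = 11;  u_204 = 5;  u_205 = 5;  u_206 = 9;  u_207 = 12
  u_208 = 5;  u_209 = 13;  u_210 = 4;  u_211 = 0;  u_212 = 6;  u_213 = 9
  u_214 = 0;  u_215 = 5;  u_216 = 0;  u_217 = 0;  u_218 = 13;  u_219 = 6
  u_220 = 10;  u_221 = 12;  u_222 = 13;  u_223 = 10;  u_224 = 9;  u_225 = 13
  u_226 = 14;  u_227 = 8;  u_228 = 13;  u_229 = 15;  u_230 = 0;  u_231 = 11
  u_232 = 7;  u_233 = 16;  u_234 = 6;  u_235 = 5;  u_236 = 1;  u_237 = 7
  u_238 = 16;  u_239 = 3;  u_240 = 10;  u_241 = 0
u_242 = 0·0 + 6·10 + 6·3 + 8·16 = 2
u_243 = 0·2 + 6·0 + 6·10 + 8·3 = 16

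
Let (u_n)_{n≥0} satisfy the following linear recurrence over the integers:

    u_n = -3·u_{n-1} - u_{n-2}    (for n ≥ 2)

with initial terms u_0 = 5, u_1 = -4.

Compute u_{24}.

10048548389

u_2 = -3·-4 + -1·5 = 7
u_3 = -3·7 + -1·-4 = -17
u_4 = -3·-17 + -1·7 = 44
u_5 = -3·44 + -1·-17 = -115
u_6 = -3·-115 + -1·44 = 301
u_7 = -3·301 + -1·-115 = -788
u_8 = -3·-788 + -1·301 = 2063
u_9 = -3·2063 + -1·-788 = -5401
u_10 = -3·-5401 + -1·2063 = 14140
u_11 = -3·14140 + -1·-5401 = -37019
u_12 = -3·-37019 + -1·14140 = 96917
u_13 = -3·96917 + -1·-37019 = -253732
u_14 = -3·-253732 + -1·96917 = 664279
u_15 = -3·664279 + -1·-253732 = -1739105
u_16 = -3·-1739105 + -1·664279 = 4553036
u_17 = -3·4553036 + -1·-1739105 = -11920003
u_18 = -3·-11920003 + -1·4553036 = 31206973
u_19 = -3·31206973 + -1·-11920003 = -81700916
u_20 = -3·-81700916 + -1·31206973 = 213895775
u_21 = -3·213895775 + -1·-81700916 = -559986409
u_22 = -3·-559986409 + -1·213895775 = 1466063452
u_23 = -3·1466063452 + -1·-559986409 = -3838203947
u_24 = -3·-3838203947 + -1·1466063452 = 10048548389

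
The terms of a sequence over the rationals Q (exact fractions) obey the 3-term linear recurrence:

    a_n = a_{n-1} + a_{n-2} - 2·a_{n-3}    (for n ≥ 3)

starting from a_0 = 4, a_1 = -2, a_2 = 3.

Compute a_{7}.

-12

a_3 = 1·3 + 1·-2 + -2·4 = -7
a_4 = 1·-7 + 1·3 + -2·-2 = 0
a_5 = 1·0 + 1·-7 + -2·3 = -13
a_6 = 1·-13 + 1·0 + -2·-7 = 1
a_7 = 1·1 + 1·-13 + -2·0 = -12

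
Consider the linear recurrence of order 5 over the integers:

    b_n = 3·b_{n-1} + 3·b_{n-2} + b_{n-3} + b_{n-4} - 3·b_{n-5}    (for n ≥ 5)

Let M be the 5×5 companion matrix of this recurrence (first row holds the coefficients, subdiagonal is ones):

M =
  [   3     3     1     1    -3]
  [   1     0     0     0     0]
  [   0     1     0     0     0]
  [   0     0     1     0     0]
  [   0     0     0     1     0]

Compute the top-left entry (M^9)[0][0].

150412

(M^9)[0][0] is the top entry after applying M 9 times to the unit state (1, 0, 0, 0, 0). Equivalently it is h_{13} for the auxiliary sequence (h_n) obeying the same recurrence with h_4 = 1 and h_i = 0 for 0 ≤ i < 4:
h_5 = 3·1 + 3·0 + 1·0 + 1·0 + -3·0 = 3
h_6 = 3·3 + 3·1 + 1·0 + 1·0 + -3·0 = 12
h_7 = 3·12 + 3·3 + 1·1 + 1·0 + -3·0 = 46
h_8 = 3·46 + 3·12 + 1·3 + 1·1 + -3·0 = 178
h_9 = 3·178 + 3·46 + 1·12 + 1·3 + -3·1 = 684
h_10 = 3·684 + 3·178 + 1·46 + 1·12 + -3·3 = 2635
h_11 = 3·2635 + 3·684 + 1·178 + 1·46 + -3·12 = 10145
h_12 = 3·10145 + 3·2635 + 1·684 + 1·178 + -3·46 = 39064
h_13 = 3·39064 + 3·10145 + 1·2635 + 1·684 + -3·178 = 150412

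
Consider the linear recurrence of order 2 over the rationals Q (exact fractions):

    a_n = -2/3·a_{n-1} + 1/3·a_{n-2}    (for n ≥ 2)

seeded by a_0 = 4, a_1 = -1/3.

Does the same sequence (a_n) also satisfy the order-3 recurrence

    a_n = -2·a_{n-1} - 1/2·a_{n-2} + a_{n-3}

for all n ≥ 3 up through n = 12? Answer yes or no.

Terms a_0..a_12: 4, -1/3, 14/9, -31/27, 104/81, -301/243, 914/729, -2731/2187, 8204/6561, -24601/19683, 73814/59049, -221431/177147, 664304/531441
n=3: candidate gives 19/18, actual a_3 = -31/27 ✗

no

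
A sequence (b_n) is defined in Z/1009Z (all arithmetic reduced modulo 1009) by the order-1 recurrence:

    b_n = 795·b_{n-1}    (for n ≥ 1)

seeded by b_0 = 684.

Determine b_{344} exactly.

552

b_1 = 795·684 = 938
b_2 = 795·938 = 59
b_3 = 795·59 = 491
b_4 = 795·491 = 871
b_5 = 795·871 = 271
b_6 = 795·271 = 528
Continuing the recurrence:
  b_7 = 16;  b_8 = 612;  b_9 = 202;  b_10 = 159;  b_11 = 280;  b_12 = 620
  b_13 = 508;  b_14 = 260;  b_15 = 864;  b_16 = 760;  b_17 = 818;  b_18 = 514
  b_19 = 994;  b_20 = 183;  b_21 = 189;  b_22 = 923;  b_23 = 242;  b_24 = 680
  b_25 = 785;  b_26 = 513;  b_27 = 199;  b_28 = 801;  b_29 = 116;  b_30 = 401
  b_31 = 960;  b_32 = 396;  b_33 = 12;  b_34 = 459;  b_35 = 656;  b_36 = 876
  b_37 = 210;  b_38 = 465;  b_39 = 381;  b_40 = 195;  b_41 = 648;  b_42 = 570
  b_43 = 109;  b_44 = 890;  b_45 = 241;  b_46 = 894;  b_47 = 394;  b_48 = 440
  b_49 = 686;  b_50 = 510;  b_51 = 841;  b_52 = 637;  b_53 = 906;  b_54 = 853
  b_55 = 87;  b_56 = 553;  b_57 = 720;  b_58 = 297;  b_59 = 9;  b_60 = 92
  b_61 = 492;  b_62 = 657;  b_63 = 662;  b_64 = 601;  b_65 = 538;  b_66 = 903
  b_67 = 486;  b_68 = 932;  b_69 = 334;  b_70 = 163;  b_71 = 433;  b_72 = 166
  b_73 = 800;  b_74 = 330;  b_75 = 10;  b_76 = 887;  b_77 = 883;  b_78 = 730
  b_79 = 175;  b_80 = 892;  b_81 = 822;  b_82 = 667;  b_83 = 540;  b_84 = 475
  b_85 = 259;  b_86 = 69;  b_87 = 369;  b_88 = 745;  b_89 = 1001;  b_90 = 703
  b_91 = 908;  b_92 = 425;  b_93 = 869;  b_94 = 699;  b_95 = 755;  b_96 = 879
  b_97 = 577;  b_98 = 629;  b_99 = 600;  b_100 = 752;  b_101 = 512;  b_102 = 413
  b_103 = 410;  b_104 = 43;  b_105 = 888;  b_106 = 669;  b_107 = 112;  b_108 = 248
  b_109 = 405;  b_110 = 104;  b_111 = 951;  b_112 = 304;  b_113 = 529;  b_114 = 811
  b_115 = 1003;  b_116 = 275;  b_117 = 681;  b_118 = 571;  b_119 = 904;  b_120 = 272
  b_121 = 314;  b_122 = 407;  b_123 = 685;  b_124 = 724;  b_125 = 450;  b_126 = 564
  b_127 = 384;  b_128 = 562;  b_129 = 812;  b_130 = 789;  b_131 = 666;  b_132 = 754
  b_133 = 84;  b_134 = 186;  b_135 = 556;  b_136 = 78;  b_137 = 461;  b_138 = 228
  b_139 = 649;  b_140 = 356;  b_141 = 500;  b_142 = 963;  b_143 = 763;  b_144 = 176
  b_145 = 678;  b_146 = 204;  b_147 = 740;  b_148 = 53;  b_149 = 766;  b_150 = 543
  b_151 = 842;  b_152 = 423;  b_153 = 288;  b_154 = 926;  b_155 = 609;  b_156 = 844
  b_157 = 1004;  b_158 = 61;  b_159 = 63;  b_160 = 644;  b_161 = 417;  b_162 = 563
  b_163 = 598;  b_164 = 171;  b_165 = 739;  b_166 = 267;  b_167 = 375;  b_168 = 470
  b_169 = 320;  b_170 = 132;  b_171 = 4;  b_172 = 153;  b_173 = 555;  b_174 = 292
  b_175 = 70;  b_176 = 155;  b_177 = 127;  b_178 = 65;  b_179 = 216;  b_180 = 190
  b_181 = 709;  b_182 = 633;  b_183 = 753;  b_184 = 298;  b_185 = 804;  b_186 = 483
  b_187 = 565;  b_188 = 170;  b_189 = 953;  b_190 = 885;  b_191 = 302;  b_192 = 957
  b_193 = 29;  b_194 = 857;  b_195 = 240;  b_196 = 99;  b_197 = 3;  b_198 = 367
  b_199 = 164;  b_200 = 219;  b_201 = 557;  b_202 = 873;  b_203 = 852;  b_204 = 301
  b_205 = 162;  b_206 = 647;  b_207 = 784;  b_208 = 727;  b_209 = 817;  b_210 = 728
  b_211 = 603;  b_212 = 110;  b_213 = 676;  b_214 = 632;  b_215 = 967;  b_216 = 916
  b_217 = 731;  b_218 = 970;  b_219 = 274;  b_220 = 895;  b_221 = 180;  b_222 = 831
  b_223 = 759;  b_224 = 23;  b_225 = 123;  b_226 = 921;  b_227 = 670;  b_228 = 907
  b_229 = 639;  b_230 = 478;  b_231 = 626;  b_232 = 233;  b_233 = 588;  b_234 = 293
  b_235 = 865;  b_236 = 546;  b_237 = 200;  b_238 = 587;  b_239 = 507;  b_240 = 474
  b_241 = 473;  b_242 = 687;  b_243 = 296;  b_244 = 223;  b_245 = 710;  b_246 = 419
  b_247 = 135;  b_248 = 371;  b_249 = 317;  b_250 = 774;  b_251 = 849;  b_252 = 943
  b_253 = 1007;  b_254 = 428;  b_255 = 227;  b_256 = 863;  b_257 = 974;  b_258 = 427
  b_259 = 441;  b_260 = 472;  b_261 = 901;  b_262 = 914;  b_263 = 150;  b_264 = 188
  b_265 = 128;  b_266 = 860;  b_267 = 607;  b_268 = 263;  b_269 = 222;  b_270 = 924
  b_271 = 28;  b_272 = 62;  b_273 = 858;  b_274 = 26;  b_275 = 490;  b_276 = 76
  b_277 = 889;  b_278 = 455;  b_279 = 503;  b_280 = 321;  b_281 = 927;  b_282 = 395
  b_283 = 226;  b_284 = 68;  b_285 = 583;  b_286 = 354;  b_287 = 928;  b_288 = 181
  b_289 = 617;  b_290 = 141;  b_291 = 96;  b_292 = 645;  b_293 = 203;  b_294 = 954
  b_295 = 671;  b_296 = 693;  b_297 = 21;  b_298 = 551;  b_299 = 139;  b_300 = 524
  b_301 = 872;  b_302 = 57;  b_303 = 919;  b_304 = 89;  b_305 = 125;  b_306 = 493
  b_307 = 443;  b_308 = 44;  b_309 = 674;  b_310 = 51;  b_311 = 185;  b_312 = 770
  b_313 = 696;  b_314 = 388;  b_315 = 715;  b_316 = 358;  b_317 = 72;  b_318 = 736
  b_319 = 909;  b_320 = 211;  b_321 = 251;  b_322 = 772;  b_323 = 268;  b_324 = 161
  b_325 = 861;  b_326 = 393;  b_327 = 654;  b_328 = 295;  b_329 = 437;  b_330 = 319
  b_331 = 346;  b_332 = 622;  b_333 = 80;  b_334 = 33;  b_335 = 1;  b_336 = 795
  b_337 = 391;  b_338 = 73;  b_339 = 522;  b_340 = 291;  b_341 = 284;  b_342 = 773
b_343 = 795·773 = 54
b_344 = 795·54 = 552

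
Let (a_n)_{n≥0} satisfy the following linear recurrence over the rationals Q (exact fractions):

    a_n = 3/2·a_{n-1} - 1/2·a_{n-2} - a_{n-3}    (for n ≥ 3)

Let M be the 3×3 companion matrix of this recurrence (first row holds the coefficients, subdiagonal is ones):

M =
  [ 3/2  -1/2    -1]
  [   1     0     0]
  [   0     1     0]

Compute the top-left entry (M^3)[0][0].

7/8

(M^3)[0][0] is the top entry after applying M 3 times to the unit state (1, 0, 0). Equivalently it is h_{5} for the auxiliary sequence (h_n) obeying the same recurrence with h_2 = 1 and h_i = 0 for 0 ≤ i < 2:
h_3 = 3/2·1 + -1/2·0 + -1·0 = 3/2
h_4 = 3/2·3/2 + -1/2·1 + -1·0 = 7/4
h_5 = 3/2·7/4 + -1/2·3/2 + -1·1 = 7/8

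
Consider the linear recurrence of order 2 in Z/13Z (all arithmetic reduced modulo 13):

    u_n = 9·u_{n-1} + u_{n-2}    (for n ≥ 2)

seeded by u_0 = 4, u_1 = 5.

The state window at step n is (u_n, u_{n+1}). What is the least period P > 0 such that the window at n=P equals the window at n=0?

28

n=0: window = (4, 5)
n=1: window = (5, 10)
n=2: window = (10, 4)
n=3: window = (4, 7)
n=4: window = (7, 2)
n=5: window = (2, 12)
n=6: window = (12, 6)
n=7: window = (6, 1)
n=8: window = (1, 2)
n=9: window = (2, 6)
n=10: window = (6, 4)
n=11: window = (4, 3)
n=12: window = (3, 5)
n=13: window = (5, 9)
n=14: window = (9, 8)
n=15: window = (8, 3)
n=16: window = (3, 9)
n=17: window = (9, 6)
n=18: window = (6, 11)
n=19: window = (11, 1)
n=20: window = (1, 7)
n=21: window = (7, 12)
n=22: window = (12, 11)
n=23: window = (11, 7)
n=24: window = (7, 9)
n=25: window = (9, 10)
n=26: window = (10, 8)
n=27: window = (8, 4)
n=28: window = (4, 5)
window at n=28 equals window at n=0 → period = 28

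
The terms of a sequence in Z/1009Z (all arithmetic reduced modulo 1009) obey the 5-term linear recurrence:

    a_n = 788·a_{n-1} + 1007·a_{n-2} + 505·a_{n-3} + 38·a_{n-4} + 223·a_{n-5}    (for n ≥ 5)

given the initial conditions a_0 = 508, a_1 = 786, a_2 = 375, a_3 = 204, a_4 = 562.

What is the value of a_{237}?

719

a_5 = 788·562 + 1007·204 + 505·375 + 38·786 + 223·508 = 63
a_6 = 788·63 + 1007·562 + 505·204 + 38·375 + 223·786 = 26
a_7 = 788·26 + 1007·63 + 505·562 + 38·204 + 223·375 = 21
a_8 = 788·21 + 1007·26 + 505·63 + 38·562 + 223·204 = 133
a_9 = 788·133 + 1007·21 + 505·26 + 38·63 + 223·562 = 425
a_10 = 788·425 + 1007·133 + 505·21 + 38·26 + 223·63 = 63
Continuing the recurrence:
  a_11 = 466;  a_12 = 170;  a_13 = 780;  a_14 = 357;  a_15 = 826;  a_16 = 156
  a_17 = 826;  a_18 = 16;  a_19 = 953;  a_20 = 74;  a_21 = 501;  a_22 = 252
  a_23 = 278;  a_24 = 776;  a_25 = 838;  a_26 = 273;  a_27 = 94;  a_28 = 960
  a_29 = 248;  a_30 = 316;  a_31 = 653;  a_32 = 404;  a_33 = 893;  a_34 = 143
  a_35 = 546;  a_36 = 610;  a_37 = 808;  a_38 = 842;  a_39 = 450;  a_40 = 821
  a_41 = 958;  a_42 = 54;  a_43 = 221;  a_44 = 340;  a_45 = 654;  a_46 = 457
  a_47 = 34;  a_48 = 625;  a_49 = 545;  a_50 = 161;  a_51 = 755;  a_52 = 138
  a_53 = 519;  a_54 = 443;  a_55 = 27;  a_56 = 26;  a_57 = 17;  a_58 = 128
  a_59 = 876;  a_60 = 335;  a_61 = 342;  a_62 = 444;  a_63 = 20;  a_64 = 132
  a_65 = 189;  a_66 = 665;  a_67 = 927;  a_68 = 633;  a_69 = 644;  a_70 = 470
  a_71 = 482;  a_72 = 537;  a_73 = 820;  a_74 = 608;  a_75 = 1008;  a_76 = 173
  a_77 = 985;  a_78 = 545;  a_79 = 605;  a_80 = 696;  a_81 = 462;  a_82 = 454
  a_83 = 228;  a_84 = 317;  a_85 = 569;  a_86 = 63;  a_87 = 662;  a_88 = 998
  a_89 = 119;  a_90 = 417;  a_91 = 786;  a_92 = 475;  a_93 = 162;  a_94 = 979
  a_95 = 755;  a_96 = 380;  a_97 = 342;  a_98 = 895;  a_99 = 286;  a_100 = 936
  a_101 = 232;  a_102 = 771;  a_103 = 715;  a_104 = 445;  a_105 = 606;  a_106 = 557
  a_107 = 855;  a_108 = 715;  a_109 = 654;  a_110 = 173;  a_111 = 978;  a_112 = 669
  a_113 = 777;  a_114 = 30;  a_115 = 795;  a_116 = 42;  a_117 = 362;  a_118 = 381
  a_119 = 428;  a_120 = 974;  a_121 = 426;  a_122 = 333;  a_123 = 26;  a_124 = 132
  a_125 = 10;  a_126 = 255;  a_127 = 776;  a_128 = 253;  a_129 = 226;  a_130 = 198
  a_131 = 396;  a_132 = 17;  a_133 = 17;  a_134 = 852;  a_135 = 541;  a_136 = 490
  a_137 = 427;  a_138 = 117;  a_139 = 450;  a_140 = 946;  a_141 = 849;  a_142 = 172
  a_143 = 927;  a_144 = 628;  a_145 = 755;  a_146 = 468;  a_147 = 237;  a_148 = 570
  a_149 = 146;  a_150 = 1007;  a_151 = 797;  a_152 = 360;  a_153 = 44;  a_154 = 743
  a_155 = 935;  a_156 = 465;  a_157 = 391;  a_158 = 109;  a_159 = 510;  a_160 = 939
  a_161 = 374;  a_162 = 1004;  a_163 = 622;  a_164 = 39;  a_165 = 340;  a_166 = 233
  a_167 = 133;  a_168 = 518;  a_169 = 322;  a_170 = 939;  a_171 = 459;  a_172 = 673
  a_173 = 262;  a_174 = 542;  a_175 = 420;  a_176 = 861;  a_177 = 464;  a_178 = 191
  a_179 = 785;  a_180 = 166;  a_181 = 449;  a_182 = 967;  a_183 = 170;  a_184 = 319
  a_185 = 373;  a_186 = 410;  a_187 = 239;  a_188 = 111;  a_189 = 976;  a_190 = 509
  a_191 = 757;  a_192 = 678;  a_193 = 40;  a_194 = 652;  a_195 = 458;  a_196 = 254
  a_197 = 135;  a_198 = 555;  a_199 = 651;  a_200 = 674;  a_201 = 81;  a_202 = 488
  a_203 = 470;  a_204 = 899;  a_205 = 419;  a_206 = 967;  a_207 = 876;  a_208 = 660
  a_209 = 154;  a_210 = 421;  a_211 = 524;  a_212 = 941;  a_213 = 233;  a_214 = 254
  a_215 = 657;  a_216 = 463;  a_217 = 161;  a_218 = 712;  a_219 = 345;  a_220 = 247
  a_221 = 969;  a_222 = 343;  a_223 = 936;  a_224 = 848;  a_225 = 163;  a_226 = 160
  a_227 = 111;  a_228 = 761;  a_229 = 741;  a_230 = 804;  a_231 = 859;  a_232 = 323
  a_233 = 46;  a_234 = 261;  a_235 = 450
a_236 = 788·450 + 1007·261 + 505·46 + 38·323 + 223·859 = 964
a_237 = 788·964 + 1007·450 + 505·261 + 38·46 + 223·323 = 719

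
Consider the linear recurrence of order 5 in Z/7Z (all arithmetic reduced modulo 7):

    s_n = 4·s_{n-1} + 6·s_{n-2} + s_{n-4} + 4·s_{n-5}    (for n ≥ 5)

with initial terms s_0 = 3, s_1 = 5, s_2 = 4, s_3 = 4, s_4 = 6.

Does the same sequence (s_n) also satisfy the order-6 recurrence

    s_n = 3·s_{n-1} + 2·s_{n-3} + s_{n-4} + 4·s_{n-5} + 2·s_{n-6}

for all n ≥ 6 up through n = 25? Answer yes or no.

no

Terms s_0..s_25: 3, 5, 4, 4, 6, 2, 5, 3, 1, 6, 1, 0, 5, 2, 0, 2, 6, 2, 3, 5, 3, 5, 0, 5, 1, 2
n=6: candidate gives 2, actual s_6 = 5 ✗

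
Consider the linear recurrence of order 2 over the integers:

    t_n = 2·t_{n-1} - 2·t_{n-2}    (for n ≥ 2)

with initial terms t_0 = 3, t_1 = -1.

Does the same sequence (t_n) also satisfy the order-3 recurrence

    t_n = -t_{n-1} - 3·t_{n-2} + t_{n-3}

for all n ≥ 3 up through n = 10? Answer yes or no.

Terms t_0..t_10: 3, -1, -8, -14, -12, 4, 32, 56, 48, -16, -128
n=3: candidate gives 14, actual t_3 = -14 ✗

no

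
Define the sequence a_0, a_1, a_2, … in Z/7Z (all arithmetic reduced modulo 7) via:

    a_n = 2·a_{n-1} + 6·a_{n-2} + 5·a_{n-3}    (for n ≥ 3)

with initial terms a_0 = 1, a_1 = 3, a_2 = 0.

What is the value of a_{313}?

a_3 = 2·0 + 6·3 + 5·1 = 2
a_4 = 2·2 + 6·0 + 5·3 = 5
a_5 = 2·5 + 6·2 + 5·0 = 1
a_6 = 2·1 + 6·5 + 5·2 = 0
a_7 = 2·0 + 6·1 + 5·5 = 3
a_8 = 2·3 + 6·0 + 5·1 = 4
a_9 = 2·4 + 6·3 + 5·0 = 5
a_10 = 2·5 + 6·4 + 5·3 = 0
a_11 = 2·0 + 6·5 + 5·4 = 1
a_12 = 2·1 + 6·0 + 5·5 = 6
a_13 = 2·6 + 6·1 + 5·0 = 4
a_14 = 2·4 + 6·6 + 5·1 = 0
a_15 = 2·0 + 6·4 + 5·6 = 5
a_16 = 2·5 + 6·0 + 5·4 = 2
a_17 = 2·2 + 6·5 + 5·0 = 6
a_18 = 2·6 + 6·2 + 5·5 = 0
a_19 = 2·0 + 6·6 + 5·2 = 4
a_20 = 2·4 + 6·0 + 5·6 = 3
a_21 = 2·3 + 6·4 + 5·0 = 2
a_22 = 2·2 + 6·3 + 5·4 = 0
a_23 = 2·0 + 6·2 + 5·3 = 6
a_24 = 2·6 + 6·0 + 5·2 = 1
a_25 = 2·1 + 6·6 + 5·0 = 3
a_26 = 2·3 + 6·1 + 5·6 = 0
(a_24, a_25, a_26) = (1, 3, 0) = (a_0, a_1, a_2), so the sequence has period 24.
313 ≡ 1 (mod 24), hence a_313 = a_1 = 3.

3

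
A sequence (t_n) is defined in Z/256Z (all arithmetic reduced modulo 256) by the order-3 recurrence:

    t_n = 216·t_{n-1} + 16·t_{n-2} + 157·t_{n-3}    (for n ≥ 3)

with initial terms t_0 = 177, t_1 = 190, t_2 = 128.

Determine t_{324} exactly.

33

t_3 = 216·128 + 16·190 + 157·177 = 109
t_4 = 216·109 + 16·128 + 157·190 = 126
t_5 = 216·126 + 16·109 + 157·128 = 160
t_6 = 216·160 + 16·126 + 157·109 = 185
t_7 = 216·185 + 16·160 + 157·126 = 94
t_8 = 216·94 + 16·185 + 157·160 = 0
Continuing the recurrence:
  t_9 = 85;  t_10 = 94;  t_11 = 160;  t_12 = 1;  t_13 = 126;  t_14 = 128
  t_15 = 125;  t_16 = 190;  t_17 = 160;  t_18 = 137;  t_19 = 30;  t_20 = 0
  t_21 = 229;  t_22 = 158;  t_23 = 160;  t_24 = 81;  t_25 = 62;  t_26 = 128
  t_27 = 141;  t_28 = 254;  t_29 = 160;  t_30 = 89;  t_31 = 222;  t_32 = 0
  t_33 = 117;  t_34 = 222;  t_35 = 160;  t_36 = 161;  t_37 = 254;  t_38 = 128
  t_39 = 157;  t_40 = 62;  t_41 = 160;  t_42 = 41;  t_43 = 158;  t_44 = 0
  t_45 = 5;  t_46 = 30;  t_47 = 160;  t_48 = 241;  t_49 = 190;  t_50 = 128
  t_51 = 173;  t_52 = 126;  t_53 = 160;  t_54 = 249;  t_55 = 94;  t_56 = 0
  t_57 = 149;  t_58 = 94;  t_59 = 160;  t_60 = 65;  t_61 = 126;  t_62 = 128
  t_63 = 189;  t_64 = 190;  t_65 = 160;  t_66 = 201;  t_67 = 30;  t_68 = 0
  t_69 = 37;  t_70 = 158;  t_71 = 160;  t_72 = 145;  t_73 = 62;  t_74 = 128
  t_75 = 205;  t_76 = 254;  t_77 = 160;  t_78 = 153;  t_79 = 222;  t_80 = 0
  t_81 = 181;  t_82 = 222;  t_83 = 160;  t_84 = 225;  t_85 = 254;  t_86 = 128
  t_87 = 221;  t_88 = 62;  t_89 = 160;  t_90 = 105;  t_91 = 158;  t_92 = 0
  t_93 = 69;  t_94 = 30;  t_95 = 160;  t_96 = 49;  t_97 = 190;  t_98 = 128
  t_99 = 237;  t_100 = 126;  t_101 = 160;  t_102 = 57;  t_103 = 94;  t_104 = 0
  t_105 = 213;  t_106 = 94;  t_107 = 160;  t_108 = 129;  t_109 = 126;  t_110 = 128
  t_111 = 253;  t_112 = 190;  t_113 = 160;  t_114 = 9;  t_115 = 30;  t_116 = 0
  t_117 = 101;  t_118 = 158;  t_119 = 160;  t_120 = 209;  t_121 = 62;  t_122 = 128
  t_123 = 13;  t_124 = 254;  t_125 = 160;  t_126 = 217;  t_127 = 222;  t_128 = 0
  t_129 = 245;  t_130 = 222;  t_131 = 160;  t_132 = 33;  t_133 = 254;  t_134 = 128
  t_135 = 29;  t_136 = 62;  t_137 = 160;  t_138 = 169;  t_139 = 158;  t_140 = 0
  t_141 = 133;  t_142 = 30;  t_143 = 160;  t_144 = 113;  t_145 = 190;  t_146 = 128
  t_147 = 45;  t_148 = 126;  t_149 = 160;  t_150 = 121;  t_151 = 94;  t_152 = 0
  t_153 = 21;  t_154 = 94;  t_155 = 160;  t_156 = 193;  t_157 = 126;  t_158 = 128
  t_159 = 61;  t_160 = 190;  t_161 = 160;  t_162 = 73;  t_163 = 30;  t_164 = 0
  t_165 = 165;  t_166 = 158;  t_167 = 160;  t_168 = 17;  t_169 = 62;  t_170 = 128
  t_171 = 77;  t_172 = 254;  t_173 = 160;  t_174 = 25;  t_175 = 222;  t_176 = 0
  t_177 = 53;  t_178 = 222;  t_179 = 160;  t_180 = 97;  t_181 = 254;  t_182 = 128
  t_183 = 93;  t_184 = 62;  t_185 = 160;  t_186 = 233;  t_187 = 158;  t_188 = 0
  t_189 = 197;  t_190 = 30;  t_191 = 160;  t_192 = 177;  t_193 = 190;  t_194 = 128
  t_195 = 109;  t_196 = 126;  t_197 = 160;  t_198 = 185;  t_199 = 94;  t_200 = 0
  t_201 = 85;  t_202 = 94;  t_203 = 160;  t_204 = 1;  t_205 = 126;  t_206 = 128
  t_207 = 125;  t_208 = 190;  t_209 = 160;  t_210 = 137;  t_211 = 30;  t_212 = 0
  t_213 = 229;  t_214 = 158;  t_215 = 160;  t_216 = 81;  t_217 = 62;  t_218 = 128
  t_219 = 141;  t_220 = 254;  t_221 = 160;  t_222 = 89;  t_223 = 222;  t_224 = 0
  t_225 = 117;  t_226 = 222;  t_227 = 160;  t_228 = 161;  t_229 = 254;  t_230 = 128
  t_231 = 157;  t_232 = 62;  t_233 = 160;  t_234 = 41;  t_235 = 158;  t_236 = 0
  t_237 = 5;  t_238 = 30;  t_239 = 160;  t_240 = 241;  t_241 = 190;  t_242 = 128
  t_243 = 173;  t_244 = 126;  t_245 = 160;  t_246 = 249;  t_247 = 94;  t_248 = 0
  t_249 = 149;  t_250 = 94;  t_251 = 160;  t_252 = 65;  t_253 = 126;  t_254 = 128
  t_255 = 189;  t_256 = 190;  t_257 = 160;  t_258 = 201;  t_259 = 30;  t_260 = 0
  t_261 = 37;  t_262 = 158;  t_263 = 160;  t_264 = 145;  t_265 = 62;  t_266 = 128
  t_267 = 205;  t_268 = 254;  t_269 = 160;  t_270 = 153;  t_271 = 222;  t_272 = 0
  t_273 = 181;  t_274 = 222;  t_275 = 160;  t_276 = 225;  t_277 = 254;  t_278 = 128
  t_279 = 221;  t_280 = 62;  t_281 = 160;  t_282 = 105;  t_283 = 158;  t_284 = 0
  t_285 = 69;  t_286 = 30;  t_287 = 160;  t_288 = 49;  t_289 = 190;  t_290 = 128
  t_291 = 237;  t_292 = 126;  t_293 = 160;  t_294 = 57;  t_295 = 94;  t_296 = 0
  t_297 = 213;  t_298 = 94;  t_299 = 160;  t_300 = 129;  t_301 = 126;  t_302 = 128
  t_303 = 253;  t_304 = 190;  t_305 = 160;  t_306 = 9;  t_307 = 30;  t_308 = 0
  t_309 = 101;  t_310 = 158;  t_311 = 160;  t_312 = 209;  t_313 = 62;  t_314 = 128
  t_315 = 13;  t_316 = 254;  t_317 = 160;  t_318 = 217;  t_319 = 222;  t_320 = 0
  t_321 = 245;  t_322 = 222
t_323 = 216·222 + 16·245 + 157·0 = 160
t_324 = 216·160 + 16·222 + 157·245 = 33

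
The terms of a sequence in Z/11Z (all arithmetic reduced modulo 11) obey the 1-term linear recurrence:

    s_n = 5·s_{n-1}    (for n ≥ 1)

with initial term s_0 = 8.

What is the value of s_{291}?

s_1 = 5·8 = 7
s_2 = 5·7 = 2
s_3 = 5·2 = 10
s_4 = 5·10 = 6
s_5 = 5·6 = 8
(s_5) = (8) = (s_0), so the sequence has period 5.
291 ≡ 1 (mod 5), hence s_291 = s_1 = 7.

7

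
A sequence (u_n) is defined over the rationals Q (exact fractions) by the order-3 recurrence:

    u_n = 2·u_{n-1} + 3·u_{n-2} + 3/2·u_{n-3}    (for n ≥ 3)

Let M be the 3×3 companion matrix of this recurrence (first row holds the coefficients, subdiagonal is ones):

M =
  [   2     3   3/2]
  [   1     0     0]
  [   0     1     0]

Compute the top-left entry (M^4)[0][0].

(M^4)[0][0] is the top entry after applying M 4 times to the unit state (1, 0, 0). Equivalently it is h_{6} for the auxiliary sequence (h_n) obeying the same recurrence with h_2 = 1 and h_i = 0 for 0 ≤ i < 2:
h_3 = 2·1 + 3·0 + 3/2·0 = 2
h_4 = 2·2 + 3·1 + 3/2·0 = 7
h_5 = 2·7 + 3·2 + 3/2·1 = 43/2
h_6 = 2·43/2 + 3·7 + 3/2·2 = 67

67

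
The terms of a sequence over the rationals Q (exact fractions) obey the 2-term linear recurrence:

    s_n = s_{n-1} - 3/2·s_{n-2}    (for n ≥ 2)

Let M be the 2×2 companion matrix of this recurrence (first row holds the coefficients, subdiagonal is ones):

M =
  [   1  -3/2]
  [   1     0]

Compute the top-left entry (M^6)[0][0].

(M^6)[0][0] is the top entry after applying M 6 times to the unit state (1, 0). Equivalently it is h_{7} for the auxiliary sequence (h_n) obeying the same recurrence with h_1 = 1 and h_i = 0 for 0 ≤ i < 1:
h_2 = 1·1 + -3/2·0 = 1
h_3 = 1·1 + -3/2·1 = -1/2
h_4 = 1·-1/2 + -3/2·1 = -2
h_5 = 1·-2 + -3/2·-1/2 = -5/4
h_6 = 1·-5/4 + -3/2·-2 = 7/4
h_7 = 1·7/4 + -3/2·-5/4 = 29/8

29/8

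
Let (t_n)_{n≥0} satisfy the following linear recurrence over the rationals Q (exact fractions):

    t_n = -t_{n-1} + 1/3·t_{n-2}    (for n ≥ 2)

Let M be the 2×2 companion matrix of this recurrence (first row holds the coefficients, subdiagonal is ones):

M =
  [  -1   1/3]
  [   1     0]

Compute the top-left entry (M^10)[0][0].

(M^10)[0][0] is the top entry after applying M 10 times to the unit state (1, 0). Equivalently it is h_{11} for the auxiliary sequence (h_n) obeying the same recurrence with h_1 = 1 and h_i = 0 for 0 ≤ i < 1:
h_2 = -1·1 + 1/3·0 = -1
h_3 = -1·-1 + 1/3·1 = 4/3
h_4 = -1·4/3 + 1/3·-1 = -5/3
h_5 = -1·-5/3 + 1/3·4/3 = 19/9
h_6 = -1·19/9 + 1/3·-5/3 = -8/3
h_7 = -1·-8/3 + 1/3·19/9 = 91/27
h_8 = -1·91/27 + 1/3·-8/3 = -115/27
h_9 = -1·-115/27 + 1/3·91/27 = 436/81
h_10 = -1·436/81 + 1/3·-115/27 = -551/81
h_11 = -1·-551/81 + 1/3·436/81 = 2089/243

2089/243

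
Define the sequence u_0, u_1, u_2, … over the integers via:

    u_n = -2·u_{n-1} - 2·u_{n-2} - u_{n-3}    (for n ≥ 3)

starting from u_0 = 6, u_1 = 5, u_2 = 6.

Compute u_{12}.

6

u_3 = -2·6 + -2·5 + -1·6 = -28
u_4 = -2·-28 + -2·6 + -1·5 = 39
u_5 = -2·39 + -2·-28 + -1·6 = -28
u_6 = -2·-28 + -2·39 + -1·-28 = 6
u_7 = -2·6 + -2·-28 + -1·39 = 5
u_8 = -2·5 + -2·6 + -1·-28 = 6
u_9 = -2·6 + -2·5 + -1·6 = -28
u_10 = -2·-28 + -2·6 + -1·5 = 39
u_11 = -2·39 + -2·-28 + -1·6 = -28
u_12 = -2·-28 + -2·39 + -1·-28 = 6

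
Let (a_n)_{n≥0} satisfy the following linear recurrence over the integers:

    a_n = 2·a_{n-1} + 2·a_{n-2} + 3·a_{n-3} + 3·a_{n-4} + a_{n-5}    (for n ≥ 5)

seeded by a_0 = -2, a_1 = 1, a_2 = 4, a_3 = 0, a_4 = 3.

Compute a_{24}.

a_5 = 2·3 + 2·0 + 3·4 + 3·1 + 1·-2 = 19
a_6 = 2·19 + 2·3 + 3·0 + 3·4 + 1·1 = 57
a_7 = 2·57 + 2·19 + 3·3 + 3·0 + 1·4 = 165
a_8 = 2·165 + 2·57 + 3·19 + 3·3 + 1·0 = 510
a_9 = 2·510 + 2·165 + 3·57 + 3·19 + 1·3 = 1581
a_10 = 2·1581 + 2·510 + 3·165 + 3·57 + 1·19 = 4867
a_11 = 2·4867 + 2·1581 + 3·510 + 3·165 + 1·57 = 14978
a_12 = 2·14978 + 2·4867 + 3·1581 + 3·510 + 1·165 = 46128
a_13 = 2·46128 + 2·14978 + 3·4867 + 3·1581 + 1·510 = 142066
a_14 = 2·142066 + 2·46128 + 3·14978 + 3·4867 + 1·1581 = 437504
a_15 = 2·437504 + 2·142066 + 3·46128 + 3·14978 + 1·4867 = 1347325
a_16 = 2·1347325 + 2·437504 + 3·142066 + 3·46128 + 1·14978 = 4149218
a_17 = 2·4149218 + 2·1347325 + 3·437504 + 3·142066 + 1·46128 = 12777924
a_18 = 2·12777924 + 2·4149218 + 3·1347325 + 3·437504 + 1·142066 = 39350837
a_19 = 2·39350837 + 2·12777924 + 3·4149218 + 3·1347325 + 1·437504 = 121184655
a_20 = 2·121184655 + 2·39350837 + 3·12777924 + 3·4149218 + 1·1347325 = 373199735
a_21 = 2·373199735 + 2·121184655 + 3·39350837 + 3·12777924 + 1·4149218 = 1149304281
a_22 = 2·1149304281 + 2·373199735 + 3·121184655 + 3·39350837 + 1·12777924 = 3539392432
a_23 = 2·3539392432 + 2·1149304281 + 3·373199735 + 3·121184655 + 1·39350837 = 10899897433
a_24 = 2·10899897433 + 2·3539392432 + 3·1149304281 + 3·373199735 + 1·121184655 = 33567276433

33567276433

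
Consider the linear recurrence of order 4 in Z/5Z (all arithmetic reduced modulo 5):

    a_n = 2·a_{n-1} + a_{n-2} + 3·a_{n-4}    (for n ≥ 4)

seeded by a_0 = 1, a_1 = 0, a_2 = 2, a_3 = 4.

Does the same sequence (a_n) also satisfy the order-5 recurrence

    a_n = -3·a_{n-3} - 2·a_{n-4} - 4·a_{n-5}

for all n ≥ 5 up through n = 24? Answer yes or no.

Terms a_0..a_24: 1, 0, 2, 4, 3, 0, 4, 0, 3, 1, 2, 0, 1, 0, 2, 4, 3, 0, 4, 0, 3, 1, 2, 0, 1
n=5: candidate gives 0, actual a_5 = 0 ✓
n=6: candidate gives 4, actual a_6 = 4 ✓
n=7: candidate gives 0, actual a_7 = 0 ✓
n=8: candidate gives 3, actual a_8 = 3 ✓
n=9: candidate gives 1, actual a_9 = 1 ✓
n=10: candidate gives 2, actual a_10 = 2 ✓
n=11: candidate gives 0, actual a_11 = 0 ✓
n=12: candidate gives 1, actual a_12 = 1 ✓
n=13: candidate gives 0, actual a_13 = 0 ✓
n=14: candidate gives 2, actual a_14 = 2 ✓
n=15: candidate gives 4, actual a_15 = 4 ✓
n=16: candidate gives 3, actual a_16 = 3 ✓
n=17: candidate gives 0, actual a_17 = 0 ✓
n=18: candidate gives 4, actual a_18 = 4 ✓
n=19: candidate gives 0, actual a_19 = 0 ✓
n=20: candidate gives 3, actual a_20 = 3 ✓
n=21: candidate gives 1, actual a_21 = 1 ✓
n=22: candidate gives 2, actual a_22 = 2 ✓
n=23: candidate gives 0, actual a_23 = 0 ✓
n=24: candidate gives 1, actual a_24 = 1 ✓

yes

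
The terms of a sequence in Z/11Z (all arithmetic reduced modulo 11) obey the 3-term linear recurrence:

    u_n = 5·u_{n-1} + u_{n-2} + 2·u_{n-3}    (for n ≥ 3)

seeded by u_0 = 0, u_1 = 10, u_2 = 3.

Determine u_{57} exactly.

u_3 = 5·3 + 1·10 + 2·0 = 3
u_4 = 5·3 + 1·3 + 2·10 = 5
u_5 = 5·5 + 1·3 + 2·3 = 1
u_6 = 5·1 + 1·5 + 2·3 = 5
u_7 = 5·5 + 1·1 + 2·5 = 3
u_8 = 5·3 + 1·5 + 2·1 = 0
u_9 = 5·0 + 1·3 + 2·5 = 2
u_10 = 5·2 + 1·0 + 2·3 = 5
u_11 = 5·5 + 1·2 + 2·0 = 5
u_12 = 5·5 + 1·5 + 2·2 = 1
u_13 = 5·1 + 1·5 + 2·5 = 9
u_14 = 5·9 + 1·1 + 2·5 = 1
u_15 = 5·1 + 1·9 + 2·1 = 5
u_16 = 5·5 + 1·1 + 2·9 = 0
u_17 = 5·0 + 1·5 + 2·1 = 7
u_18 = 5·7 + 1·0 + 2·5 = 1
u_19 = 5·1 + 1·7 + 2·0 = 1
u_20 = 5·1 + 1·1 + 2·7 = 9
u_21 = 5·9 + 1·1 + 2·1 = 4
u_22 = 5·4 + 1·9 + 2·1 = 9
u_23 = 5·9 + 1·4 + 2·9 = 1
u_24 = 5·1 + 1·9 + 2·4 = 0
u_25 = 5·0 + 1·1 + 2·9 = 8
u_26 = 5·8 + 1·0 + 2·1 = 9
u_27 = 5·9 + 1·8 + 2·0 = 9
u_28 = 5·9 + 1·9 + 2·8 = 4
u_29 = 5·4 + 1·9 + 2·9 = 3
u_30 = 5·3 + 1·4 + 2·9 = 4
u_31 = 5·4 + 1·3 + 2·4 = 9
u_32 = 5·9 + 1·4 + 2·3 = 0
u_33 = 5·0 + 1·9 + 2·4 = 6
u_34 = 5·6 + 1·0 + 2·9 = 4
u_35 = 5·4 + 1·6 + 2·0 = 4
u_36 = 5·4 + 1·4 + 2·6 = 3
u_37 = 5·3 + 1·4 + 2·4 = 5
u_38 = 5·5 + 1·3 + 2·4 = 3
u_39 = 5·3 + 1·5 + 2·3 = 4
u_40 = 5·4 + 1·3 + 2·5 = 0
u_41 = 5·0 + 1·4 + 2·3 = 10
u_42 = 5·10 + 1·0 + 2·4 = 3
u_43 = 5·3 + 1·10 + 2·0 = 3
u_44 = 5·3 + 1·3 + 2·10 = 5
u_45 = 5·5 + 1·3 + 2·3 = 1
u_46 = 5·1 + 1·5 + 2·3 = 5
u_47 = 5·5 + 1·1 + 2·5 = 3
u_48 = 5·3 + 1·5 + 2·1 = 0
u_49 = 5·0 + 1·3 + 2·5 = 2
u_50 = 5·2 + 1·0 + 2·3 = 5
u_51 = 5·5 + 1·2 + 2·0 = 5
u_52 = 5·5 + 1·5 + 2·2 = 1
u_53 = 5·1 + 1·5 + 2·5 = 9
u_54 = 5·9 + 1·1 + 2·5 = 1
u_55 = 5·1 + 1·9 + 2·1 = 5
u_56 = 5·5 + 1·1 + 2·9 = 0
u_57 = 5·0 + 1·5 + 2·1 = 7

7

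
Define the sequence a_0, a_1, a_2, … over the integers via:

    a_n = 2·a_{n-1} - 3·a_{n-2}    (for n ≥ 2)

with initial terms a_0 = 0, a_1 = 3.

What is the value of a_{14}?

3354

a_2 = 2·3 + -3·0 = 6
a_3 = 2·6 + -3·3 = 3
a_4 = 2·3 + -3·6 = -12
a_5 = 2·-12 + -3·3 = -33
a_6 = 2·-33 + -3·-12 = -30
a_7 = 2·-30 + -3·-33 = 39
a_8 = 2·39 + -3·-30 = 168
a_9 = 2·168 + -3·39 = 219
a_10 = 2·219 + -3·168 = -66
a_11 = 2·-66 + -3·219 = -789
a_12 = 2·-789 + -3·-66 = -1380
a_13 = 2·-1380 + -3·-789 = -393
a_14 = 2·-393 + -3·-1380 = 3354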